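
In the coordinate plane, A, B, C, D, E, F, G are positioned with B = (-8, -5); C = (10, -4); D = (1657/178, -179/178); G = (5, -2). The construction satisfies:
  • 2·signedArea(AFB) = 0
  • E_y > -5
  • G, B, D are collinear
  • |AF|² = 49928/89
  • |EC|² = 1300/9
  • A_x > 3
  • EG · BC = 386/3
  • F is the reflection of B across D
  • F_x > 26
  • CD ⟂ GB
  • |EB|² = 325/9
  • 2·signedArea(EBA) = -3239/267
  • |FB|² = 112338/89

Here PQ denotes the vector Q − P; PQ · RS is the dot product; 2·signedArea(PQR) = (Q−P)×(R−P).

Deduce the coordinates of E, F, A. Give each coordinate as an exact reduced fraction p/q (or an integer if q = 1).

A = (315/89, -208/89)
E = (-2, -14/3)
F = (2369/89, 266/89)

1. E_x = -2  [line -18·x + -1·y + -122/3 = 0 ∩ |EB|² = 325/9]
2. E_y = -14/3  [line -18·x + -1·y + -122/3 = 0 ∩ |EB|² = 325/9]
   → E = (-2, -14/3)
3. F_x = 2369/89  [F is the reflection of B across D]
4. F_y = 266/89  [F is the reflection of B across D]
   → F = (2369/89, 266/89)
5. A_x = 315/89  [2·signedArea(EBA) = -3239/267 ∩ 2·signedArea(AFB) = 0]
6. A_y = -208/89  [2·signedArea(EBA) = -3239/267 ∩ 2·signedArea(AFB) = 0]
   → A = (315/89, -208/89)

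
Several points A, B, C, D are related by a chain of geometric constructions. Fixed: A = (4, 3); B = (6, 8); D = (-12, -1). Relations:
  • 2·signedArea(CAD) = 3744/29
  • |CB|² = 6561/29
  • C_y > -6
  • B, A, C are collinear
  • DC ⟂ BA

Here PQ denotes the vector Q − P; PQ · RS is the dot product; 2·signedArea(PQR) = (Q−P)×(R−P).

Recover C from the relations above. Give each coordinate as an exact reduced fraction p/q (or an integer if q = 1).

C = (12/29, -173/29)

1. C_x = 12/29  [B, A, C are collinear ∩ DC ⟂ BA]
2. C_y = -173/29  [B, A, C are collinear ∩ DC ⟂ BA]
   → C = (12/29, -173/29)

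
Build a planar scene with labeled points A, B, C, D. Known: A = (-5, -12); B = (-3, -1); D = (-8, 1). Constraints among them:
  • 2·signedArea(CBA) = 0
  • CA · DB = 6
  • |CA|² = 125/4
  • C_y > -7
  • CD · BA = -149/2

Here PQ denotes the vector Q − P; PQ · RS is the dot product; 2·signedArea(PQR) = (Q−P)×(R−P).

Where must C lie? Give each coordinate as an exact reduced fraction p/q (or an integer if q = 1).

C = (-4, -13/2)

1. C_x = -4  [2·signedArea(CBA) = 0 ∩ CD · BA = -149/2]
2. C_y = -13/2  [2·signedArea(CBA) = 0 ∩ CD · BA = -149/2]
   → C = (-4, -13/2)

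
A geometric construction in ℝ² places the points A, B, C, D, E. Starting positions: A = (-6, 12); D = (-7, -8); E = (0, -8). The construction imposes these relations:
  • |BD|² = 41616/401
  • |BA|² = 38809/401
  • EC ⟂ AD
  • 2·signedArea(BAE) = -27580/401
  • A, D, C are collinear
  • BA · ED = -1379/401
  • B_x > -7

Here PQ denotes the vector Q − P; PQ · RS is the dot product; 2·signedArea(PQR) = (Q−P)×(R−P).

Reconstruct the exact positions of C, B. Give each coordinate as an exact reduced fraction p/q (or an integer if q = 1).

1. C_x = -2800/401  [A, D, C are collinear ∩ EC ⟂ AD]
2. C_y = -3068/401  [A, D, C are collinear ∩ EC ⟂ AD]
   → C = (-2800/401, -3068/401)
3. B_x = -2603/401  [2·signedArea(BAE) = -27580/401 ∩ BA · ED = -1379/401]
4. B_y = 872/401  [2·signedArea(BAE) = -27580/401 ∩ BA · ED = -1379/401]
   → B = (-2603/401, 872/401)

B = (-2603/401, 872/401)
C = (-2800/401, -3068/401)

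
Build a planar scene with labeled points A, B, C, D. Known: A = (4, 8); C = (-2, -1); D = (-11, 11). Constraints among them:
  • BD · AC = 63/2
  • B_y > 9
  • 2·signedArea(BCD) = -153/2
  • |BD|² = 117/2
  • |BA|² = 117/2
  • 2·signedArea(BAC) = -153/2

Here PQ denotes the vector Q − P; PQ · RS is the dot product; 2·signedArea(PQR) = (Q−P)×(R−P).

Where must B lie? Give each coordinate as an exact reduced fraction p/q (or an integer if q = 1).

1. B_x = -7/2  [2·signedArea(BCD) = -153/2 ∩ BD · AC = 63/2]
2. B_y = 19/2  [2·signedArea(BCD) = -153/2 ∩ BD · AC = 63/2]
   → B = (-7/2, 19/2)

B = (-7/2, 19/2)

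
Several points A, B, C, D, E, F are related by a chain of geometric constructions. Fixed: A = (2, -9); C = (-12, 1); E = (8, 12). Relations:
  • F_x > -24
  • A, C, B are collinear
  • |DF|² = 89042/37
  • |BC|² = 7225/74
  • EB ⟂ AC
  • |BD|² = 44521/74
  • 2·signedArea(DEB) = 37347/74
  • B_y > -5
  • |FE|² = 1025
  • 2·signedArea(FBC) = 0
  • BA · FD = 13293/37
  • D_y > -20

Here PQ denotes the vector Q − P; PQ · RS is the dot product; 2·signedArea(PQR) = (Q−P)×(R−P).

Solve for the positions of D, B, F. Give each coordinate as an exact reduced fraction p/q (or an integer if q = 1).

B = (-293/74, -351/74)
D = (16, -19)
F = (-885/37, 352/37)

1. B_x = -293/74  [A, C, B are collinear ∩ EB ⟂ AC]
2. B_y = -351/74  [A, C, B are collinear ∩ EB ⟂ AC]
   → B = (-293/74, -351/74)
3. D_x = 16  [line 1239/74·x + -885/74·y + -36639/74 = 0 ∩ |BD|² = 44521/74]
4. D_y = -19  [line 1239/74·x + -885/74·y + -36639/74 = 0 ∩ |BD|² = 44521/74]
   → D = (16, -19)
5. F_x = -885/37  [2·signedArea(FBC) = 0 ∩ BA · FD = 13293/37]
6. F_y = 352/37  [2·signedArea(FBC) = 0 ∩ BA · FD = 13293/37]
   → F = (-885/37, 352/37)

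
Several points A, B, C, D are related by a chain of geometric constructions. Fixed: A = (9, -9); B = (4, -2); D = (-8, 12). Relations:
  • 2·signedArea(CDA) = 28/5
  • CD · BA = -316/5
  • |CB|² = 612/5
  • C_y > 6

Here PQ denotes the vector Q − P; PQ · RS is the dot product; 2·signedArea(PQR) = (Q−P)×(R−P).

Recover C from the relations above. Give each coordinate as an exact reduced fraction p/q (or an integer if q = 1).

C = (-16/5, 32/5)

1. C_x = -16/5  [2·signedArea(CDA) = 28/5 ∩ CD · BA = -316/5]
2. C_y = 32/5  [2·signedArea(CDA) = 28/5 ∩ CD · BA = -316/5]
   → C = (-16/5, 32/5)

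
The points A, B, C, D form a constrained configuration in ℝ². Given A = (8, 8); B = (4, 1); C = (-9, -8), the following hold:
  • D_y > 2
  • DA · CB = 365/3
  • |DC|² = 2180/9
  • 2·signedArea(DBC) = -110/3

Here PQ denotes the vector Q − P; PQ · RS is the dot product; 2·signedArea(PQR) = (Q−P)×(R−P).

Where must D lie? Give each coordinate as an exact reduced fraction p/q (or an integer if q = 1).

1. D_x = 7/3  [DA · CB = 365/3 ∩ 2·signedArea(DBC) = -110/3]
2. D_y = 8/3  [DA · CB = 365/3 ∩ 2·signedArea(DBC) = -110/3]
   → D = (7/3, 8/3)

D = (7/3, 8/3)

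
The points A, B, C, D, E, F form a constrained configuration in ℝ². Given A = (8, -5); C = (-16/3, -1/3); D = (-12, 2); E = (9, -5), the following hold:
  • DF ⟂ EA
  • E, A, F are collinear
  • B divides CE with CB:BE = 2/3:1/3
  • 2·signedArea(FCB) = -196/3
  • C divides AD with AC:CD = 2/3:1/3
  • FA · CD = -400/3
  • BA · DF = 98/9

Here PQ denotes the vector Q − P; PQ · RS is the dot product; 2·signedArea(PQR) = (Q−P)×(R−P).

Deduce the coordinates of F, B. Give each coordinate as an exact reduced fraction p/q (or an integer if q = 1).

1. F_x = -12  [E, A, F are collinear ∩ DF ⟂ EA]
2. F_y = -5  [E, A, F are collinear ∩ DF ⟂ EA]
   → F = (-12, -5)
3. B_x = 38/9  [B divides CE with CB:BE = 2/3:1/3]
4. B_y = -31/9  [B divides CE with CB:BE = 2/3:1/3]
   → B = (38/9, -31/9)

B = (38/9, -31/9)
F = (-12, -5)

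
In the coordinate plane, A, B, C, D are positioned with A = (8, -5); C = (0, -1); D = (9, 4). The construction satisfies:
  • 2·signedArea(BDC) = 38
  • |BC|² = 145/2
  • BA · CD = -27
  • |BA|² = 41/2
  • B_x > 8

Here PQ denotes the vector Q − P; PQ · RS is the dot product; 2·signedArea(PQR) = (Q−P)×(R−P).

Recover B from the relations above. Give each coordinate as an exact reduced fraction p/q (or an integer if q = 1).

B = (17/2, -1/2)

1. B_x = 17/2  [BA · CD = -27 ∩ 2·signedArea(BDC) = 38]
2. B_y = -1/2  [BA · CD = -27 ∩ 2·signedArea(BDC) = 38]
   → B = (17/2, -1/2)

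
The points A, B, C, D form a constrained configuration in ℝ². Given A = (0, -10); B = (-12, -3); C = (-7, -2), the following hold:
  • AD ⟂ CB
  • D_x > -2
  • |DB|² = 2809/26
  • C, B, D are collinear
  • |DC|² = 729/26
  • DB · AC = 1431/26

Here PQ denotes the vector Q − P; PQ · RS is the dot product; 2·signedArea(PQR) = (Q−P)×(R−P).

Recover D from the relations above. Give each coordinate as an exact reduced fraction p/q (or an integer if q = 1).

1. D_x = -47/26  [C, B, D are collinear ∩ AD ⟂ CB]
2. D_y = -25/26  [C, B, D are collinear ∩ AD ⟂ CB]
   → D = (-47/26, -25/26)

D = (-47/26, -25/26)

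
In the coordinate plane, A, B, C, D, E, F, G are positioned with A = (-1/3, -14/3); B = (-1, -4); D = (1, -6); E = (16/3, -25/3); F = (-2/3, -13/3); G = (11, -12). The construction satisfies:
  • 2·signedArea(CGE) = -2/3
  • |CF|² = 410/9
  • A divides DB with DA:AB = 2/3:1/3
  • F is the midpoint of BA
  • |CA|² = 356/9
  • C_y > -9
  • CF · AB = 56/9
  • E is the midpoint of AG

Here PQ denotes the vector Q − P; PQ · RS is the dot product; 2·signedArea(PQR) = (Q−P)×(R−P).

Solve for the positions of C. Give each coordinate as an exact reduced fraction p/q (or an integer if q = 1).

1. C_x = 5  [CF · AB = 56/9 ∩ 2·signedArea(CGE) = -2/3]
2. C_y = -8  [CF · AB = 56/9 ∩ 2·signedArea(CGE) = -2/3]
   → C = (5, -8)

C = (5, -8)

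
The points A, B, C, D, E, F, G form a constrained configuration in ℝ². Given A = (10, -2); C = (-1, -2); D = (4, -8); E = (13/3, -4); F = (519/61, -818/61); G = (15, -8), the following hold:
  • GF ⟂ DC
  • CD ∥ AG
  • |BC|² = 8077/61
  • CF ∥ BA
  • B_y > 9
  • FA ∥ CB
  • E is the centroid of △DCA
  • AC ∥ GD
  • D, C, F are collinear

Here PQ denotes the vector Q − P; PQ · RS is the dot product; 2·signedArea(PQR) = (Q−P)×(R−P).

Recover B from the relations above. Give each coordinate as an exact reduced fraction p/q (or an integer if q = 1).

B = (30/61, 574/61)

1. B_x = 30/61  [CF ∥ BA ∩ FA ∥ CB]
2. B_y = 574/61  [CF ∥ BA ∩ FA ∥ CB]
   → B = (30/61, 574/61)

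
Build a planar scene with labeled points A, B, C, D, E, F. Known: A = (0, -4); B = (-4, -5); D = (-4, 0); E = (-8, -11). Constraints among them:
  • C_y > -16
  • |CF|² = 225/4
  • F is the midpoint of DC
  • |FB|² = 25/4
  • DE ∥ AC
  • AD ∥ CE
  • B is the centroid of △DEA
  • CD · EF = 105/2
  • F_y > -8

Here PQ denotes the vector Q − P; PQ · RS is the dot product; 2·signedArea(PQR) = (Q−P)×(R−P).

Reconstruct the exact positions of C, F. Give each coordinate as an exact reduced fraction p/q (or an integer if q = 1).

C = (-4, -15)
F = (-4, -15/2)

1. C_x = -4  [AD ∥ CE ∩ DE ∥ AC]
2. C_y = -15  [AD ∥ CE ∩ DE ∥ AC]
   → C = (-4, -15)
3. F_x = -4  [F is the midpoint of DC]
4. F_y = -15/2  [F is the midpoint of DC]
   → F = (-4, -15/2)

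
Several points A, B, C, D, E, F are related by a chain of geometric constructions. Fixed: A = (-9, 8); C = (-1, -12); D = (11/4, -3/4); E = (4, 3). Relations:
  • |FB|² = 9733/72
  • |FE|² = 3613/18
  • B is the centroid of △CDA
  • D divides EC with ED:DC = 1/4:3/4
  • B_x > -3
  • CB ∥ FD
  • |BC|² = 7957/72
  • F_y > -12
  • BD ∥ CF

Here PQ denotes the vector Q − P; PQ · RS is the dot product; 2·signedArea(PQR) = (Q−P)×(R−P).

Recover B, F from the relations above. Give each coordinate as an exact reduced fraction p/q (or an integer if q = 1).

1. B_x = -29/12  [B is the centroid of △CDA]
2. B_y = -19/12  [B is the centroid of △CDA]
   → B = (-29/12, -19/12)
3. F_x = 25/6  [CB ∥ FD ∩ BD ∥ CF]
4. F_y = -67/6  [CB ∥ FD ∩ BD ∥ CF]
   → F = (25/6, -67/6)

B = (-29/12, -19/12)
F = (25/6, -67/6)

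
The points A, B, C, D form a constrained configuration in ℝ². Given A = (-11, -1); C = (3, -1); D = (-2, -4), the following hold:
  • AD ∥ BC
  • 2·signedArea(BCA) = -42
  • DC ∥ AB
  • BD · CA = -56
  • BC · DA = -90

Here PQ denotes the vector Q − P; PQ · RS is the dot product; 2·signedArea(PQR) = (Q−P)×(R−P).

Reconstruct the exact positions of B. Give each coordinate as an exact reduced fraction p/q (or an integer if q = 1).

1. B_x = -6  [AD ∥ BC ∩ DC ∥ AB]
2. B_y = 2  [AD ∥ BC ∩ DC ∥ AB]
   → B = (-6, 2)

B = (-6, 2)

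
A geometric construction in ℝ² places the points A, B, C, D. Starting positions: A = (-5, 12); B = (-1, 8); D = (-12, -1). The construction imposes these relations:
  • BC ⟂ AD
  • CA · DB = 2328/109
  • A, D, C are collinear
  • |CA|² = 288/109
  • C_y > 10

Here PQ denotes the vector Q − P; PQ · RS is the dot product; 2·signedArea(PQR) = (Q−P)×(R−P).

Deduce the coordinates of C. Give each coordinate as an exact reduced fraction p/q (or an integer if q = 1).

1. C_x = -629/109  [A, D, C are collinear ∩ BC ⟂ AD]
2. C_y = 1152/109  [A, D, C are collinear ∩ BC ⟂ AD]
   → C = (-629/109, 1152/109)

C = (-629/109, 1152/109)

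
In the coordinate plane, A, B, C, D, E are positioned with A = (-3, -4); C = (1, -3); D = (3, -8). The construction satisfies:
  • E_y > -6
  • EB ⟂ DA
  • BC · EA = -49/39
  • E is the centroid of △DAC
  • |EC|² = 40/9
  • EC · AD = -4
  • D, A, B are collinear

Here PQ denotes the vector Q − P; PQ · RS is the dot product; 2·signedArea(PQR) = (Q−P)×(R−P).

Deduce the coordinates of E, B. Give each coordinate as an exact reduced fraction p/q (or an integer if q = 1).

B = (-3/13, -76/13)
E = (1/3, -5)

1. E_x = 1/3  [E is the centroid of △DAC]
2. E_y = -5  [E is the centroid of △DAC]
   → E = (1/3, -5)
3. B_x = -3/13  [D, A, B are collinear ∩ EB ⟂ DA]
4. B_y = -76/13  [D, A, B are collinear ∩ EB ⟂ DA]
   → B = (-3/13, -76/13)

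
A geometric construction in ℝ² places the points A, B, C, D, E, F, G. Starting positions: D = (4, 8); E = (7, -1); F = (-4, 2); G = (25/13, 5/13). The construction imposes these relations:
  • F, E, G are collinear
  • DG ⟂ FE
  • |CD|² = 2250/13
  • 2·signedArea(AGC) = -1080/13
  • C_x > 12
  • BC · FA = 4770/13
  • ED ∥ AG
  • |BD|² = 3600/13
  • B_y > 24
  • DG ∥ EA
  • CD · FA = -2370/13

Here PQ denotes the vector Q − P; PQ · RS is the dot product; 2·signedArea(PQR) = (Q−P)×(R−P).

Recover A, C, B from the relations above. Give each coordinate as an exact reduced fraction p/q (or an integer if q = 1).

1. A_x = 64/13  [ED ∥ AG ∩ DG ∥ EA]
2. A_y = -112/13  [ED ∥ AG ∩ DG ∥ EA]
   → A = (64/13, -112/13)
3. C_x = 157/13  [CD · FA = -2370/13 ∩ 2·signedArea(AGC) = -1080/13]
4. C_y = -31/13  [CD · FA = -2370/13 ∩ 2·signedArea(AGC) = -1080/13]
   → C = (157/13, -31/13)
5. B_x = 40/13  [line -116/13·x + 138/13·y + -3040/13 = 0 ∩ |BD|² = 3600/13]
6. B_y = 320/13  [line -116/13·x + 138/13·y + -3040/13 = 0 ∩ |BD|² = 3600/13]
   → B = (40/13, 320/13)

A = (64/13, -112/13)
B = (40/13, 320/13)
C = (157/13, -31/13)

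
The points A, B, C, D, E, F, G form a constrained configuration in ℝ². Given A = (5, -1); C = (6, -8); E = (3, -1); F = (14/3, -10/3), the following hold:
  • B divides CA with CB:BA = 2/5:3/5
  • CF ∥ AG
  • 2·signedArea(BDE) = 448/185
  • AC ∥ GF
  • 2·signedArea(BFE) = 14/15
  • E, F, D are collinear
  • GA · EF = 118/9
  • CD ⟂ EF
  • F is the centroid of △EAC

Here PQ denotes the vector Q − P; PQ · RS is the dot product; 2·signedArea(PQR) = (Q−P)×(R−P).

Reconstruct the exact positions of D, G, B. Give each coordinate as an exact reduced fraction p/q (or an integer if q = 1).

1. D_x = 271/37  [E, F, D are collinear ∩ CD ⟂ EF]
2. D_y = -261/37  [E, F, D are collinear ∩ CD ⟂ EF]
   → D = (271/37, -261/37)
3. G_x = 11/3  [AC ∥ GF ∩ CF ∥ AG]
4. G_y = 11/3  [AC ∥ GF ∩ CF ∥ AG]
   → G = (11/3, 11/3)
5. B_x = 28/5  [B divides CA with CB:BA = 2/5:3/5]
6. B_y = -26/5  [B divides CA with CB:BA = 2/5:3/5]
   → B = (28/5, -26/5)

B = (28/5, -26/5)
D = (271/37, -261/37)
G = (11/3, 11/3)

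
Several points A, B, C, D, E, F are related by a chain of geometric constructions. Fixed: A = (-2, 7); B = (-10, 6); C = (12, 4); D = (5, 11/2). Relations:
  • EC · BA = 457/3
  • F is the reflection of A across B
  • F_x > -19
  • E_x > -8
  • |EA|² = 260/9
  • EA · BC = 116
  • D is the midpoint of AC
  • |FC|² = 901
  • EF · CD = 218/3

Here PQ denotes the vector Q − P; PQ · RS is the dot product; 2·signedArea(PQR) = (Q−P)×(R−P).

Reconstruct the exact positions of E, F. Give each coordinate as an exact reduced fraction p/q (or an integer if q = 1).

E = (-22/3, 19/3)
F = (-18, 5)

1. E_x = -22/3  [EA · BC = 116 ∩ EC · BA = 457/3]
2. E_y = 19/3  [EA · BC = 116 ∩ EC · BA = 457/3]
   → E = (-22/3, 19/3)
3. F_x = -18  [F is the reflection of A across B]
4. F_y = 5  [F is the reflection of A across B]
   → F = (-18, 5)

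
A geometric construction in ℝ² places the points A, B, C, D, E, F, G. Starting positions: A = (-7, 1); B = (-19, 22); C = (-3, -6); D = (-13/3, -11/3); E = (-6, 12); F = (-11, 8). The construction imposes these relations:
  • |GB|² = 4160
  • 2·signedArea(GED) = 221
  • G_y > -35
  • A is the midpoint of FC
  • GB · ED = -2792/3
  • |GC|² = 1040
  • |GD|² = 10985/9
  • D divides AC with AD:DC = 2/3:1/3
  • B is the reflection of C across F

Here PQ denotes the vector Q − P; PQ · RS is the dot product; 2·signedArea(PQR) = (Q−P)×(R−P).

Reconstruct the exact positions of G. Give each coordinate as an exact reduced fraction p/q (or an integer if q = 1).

1. G_x = 13  [GB · ED = -2792/3 ∩ 2·signedArea(GED) = 221]
2. G_y = -34  [GB · ED = -2792/3 ∩ 2·signedArea(GED) = 221]
   → G = (13, -34)

G = (13, -34)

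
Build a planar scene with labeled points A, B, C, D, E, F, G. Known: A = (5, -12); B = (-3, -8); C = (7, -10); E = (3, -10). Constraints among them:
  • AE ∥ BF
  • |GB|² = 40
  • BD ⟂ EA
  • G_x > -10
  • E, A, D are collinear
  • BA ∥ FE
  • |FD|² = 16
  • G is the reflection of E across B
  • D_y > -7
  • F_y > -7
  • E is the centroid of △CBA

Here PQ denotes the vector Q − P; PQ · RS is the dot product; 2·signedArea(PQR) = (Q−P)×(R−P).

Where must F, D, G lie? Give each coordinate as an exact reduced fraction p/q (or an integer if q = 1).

1. F_x = -5  [BA ∥ FE ∩ AE ∥ BF]
2. F_y = -6  [BA ∥ FE ∩ AE ∥ BF]
   → F = (-5, -6)
3. D_x = -1  [E, A, D are collinear ∩ BD ⟂ EA]
4. D_y = -6  [E, A, D are collinear ∩ BD ⟂ EA]
   → D = (-1, -6)
5. G_x = -9  [G is the reflection of E across B]
6. G_y = -6  [G is the reflection of E across B]
   → G = (-9, -6)

D = (-1, -6)
F = (-5, -6)
G = (-9, -6)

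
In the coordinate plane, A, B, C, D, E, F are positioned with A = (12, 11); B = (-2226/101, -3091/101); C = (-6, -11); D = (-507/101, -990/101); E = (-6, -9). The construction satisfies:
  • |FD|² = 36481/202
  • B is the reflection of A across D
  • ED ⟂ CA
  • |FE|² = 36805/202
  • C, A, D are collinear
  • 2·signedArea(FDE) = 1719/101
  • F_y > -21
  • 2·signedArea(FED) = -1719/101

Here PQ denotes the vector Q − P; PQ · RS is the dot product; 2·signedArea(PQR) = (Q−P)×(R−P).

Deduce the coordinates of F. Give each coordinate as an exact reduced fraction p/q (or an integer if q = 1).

F = (-2733/202, -4081/202)

1. F_x = -2733/202  [line -81/101·x + -99/101·y + -3096/101 = 0 ∩ |FD|² = 36481/202]
2. F_y = -4081/202  [line -81/101·x + -99/101·y + -3096/101 = 0 ∩ |FD|² = 36481/202]
   → F = (-2733/202, -4081/202)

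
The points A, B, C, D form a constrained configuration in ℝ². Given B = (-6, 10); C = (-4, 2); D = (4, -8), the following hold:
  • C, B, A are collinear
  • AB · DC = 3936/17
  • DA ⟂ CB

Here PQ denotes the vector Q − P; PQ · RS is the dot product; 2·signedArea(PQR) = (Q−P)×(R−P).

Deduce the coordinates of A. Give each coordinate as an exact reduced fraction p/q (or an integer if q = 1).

1. A_x = -20/17  [C, B, A are collinear ∩ DA ⟂ CB]
2. A_y = -158/17  [C, B, A are collinear ∩ DA ⟂ CB]
   → A = (-20/17, -158/17)

A = (-20/17, -158/17)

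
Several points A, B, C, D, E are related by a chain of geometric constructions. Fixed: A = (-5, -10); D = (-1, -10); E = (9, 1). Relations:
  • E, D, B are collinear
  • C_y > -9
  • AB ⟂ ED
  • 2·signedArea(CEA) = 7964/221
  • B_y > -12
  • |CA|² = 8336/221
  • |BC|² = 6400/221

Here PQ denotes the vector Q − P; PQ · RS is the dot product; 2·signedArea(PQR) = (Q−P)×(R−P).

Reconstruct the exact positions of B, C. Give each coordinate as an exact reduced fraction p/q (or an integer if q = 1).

B = (-621/221, -2650/221)
C = (179/221, -1770/221)

1. B_x = -621/221  [E, D, B are collinear ∩ AB ⟂ ED]
2. B_y = -2650/221  [E, D, B are collinear ∩ AB ⟂ ED]
   → B = (-621/221, -2650/221)
3. C_x = 179/221  [line 11·x + -14·y + -26749/221 = 0 ∩ |CA|² = 8336/221]
4. C_y = -1770/221  [line 11·x + -14·y + -26749/221 = 0 ∩ |CA|² = 8336/221]
   → C = (179/221, -1770/221)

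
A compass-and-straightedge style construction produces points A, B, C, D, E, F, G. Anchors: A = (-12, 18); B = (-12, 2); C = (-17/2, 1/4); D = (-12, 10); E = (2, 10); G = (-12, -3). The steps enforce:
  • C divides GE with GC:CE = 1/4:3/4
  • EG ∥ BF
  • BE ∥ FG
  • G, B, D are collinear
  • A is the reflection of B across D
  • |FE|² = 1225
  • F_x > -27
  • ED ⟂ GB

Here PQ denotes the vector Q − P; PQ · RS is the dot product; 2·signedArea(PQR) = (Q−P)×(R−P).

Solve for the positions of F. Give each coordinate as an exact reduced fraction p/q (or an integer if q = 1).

F = (-26, -11)

1. F_x = -26  [BE ∥ FG ∩ EG ∥ BF]
2. F_y = -11  [BE ∥ FG ∩ EG ∥ BF]
   → F = (-26, -11)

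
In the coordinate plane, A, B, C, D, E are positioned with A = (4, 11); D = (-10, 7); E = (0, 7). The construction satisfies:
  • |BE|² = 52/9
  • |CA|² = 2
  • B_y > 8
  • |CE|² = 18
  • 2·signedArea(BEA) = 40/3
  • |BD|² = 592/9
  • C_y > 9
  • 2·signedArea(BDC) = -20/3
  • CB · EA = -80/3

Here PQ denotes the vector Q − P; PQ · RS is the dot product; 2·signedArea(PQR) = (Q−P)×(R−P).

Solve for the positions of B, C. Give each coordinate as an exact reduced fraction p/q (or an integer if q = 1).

B = (-2, 25/3)
C = (3, 10)

1. B_x = -2  [line -4·x + 4·y + -124/3 = 0 ∩ |BD|² = 592/9]
2. B_y = 25/3  [line -4·x + 4·y + -124/3 = 0 ∩ |BD|² = 592/9]
   → B = (-2, 25/3)
3. C_x = 3  [2·signedArea(BDC) = -20/3 ∩ CB · EA = -80/3]
4. C_y = 10  [2·signedArea(BDC) = -20/3 ∩ CB · EA = -80/3]
   → C = (3, 10)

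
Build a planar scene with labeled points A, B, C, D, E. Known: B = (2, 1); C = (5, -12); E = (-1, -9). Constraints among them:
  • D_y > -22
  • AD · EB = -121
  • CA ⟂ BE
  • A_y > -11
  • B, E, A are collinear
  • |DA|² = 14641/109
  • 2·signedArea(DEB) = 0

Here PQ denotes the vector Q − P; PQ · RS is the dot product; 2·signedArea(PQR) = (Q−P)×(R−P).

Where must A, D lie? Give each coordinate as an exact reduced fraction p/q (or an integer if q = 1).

A = (-145/109, -1101/109)
D = (-508/109, -2311/109)

1. A_x = -145/109  [B, E, A are collinear ∩ CA ⟂ BE]
2. A_y = -1101/109  [B, E, A are collinear ∩ CA ⟂ BE]
   → A = (-145/109, -1101/109)
3. D_x = -508/109  [2·signedArea(DEB) = 0 ∩ AD · EB = -121]
4. D_y = -2311/109  [2·signedArea(DEB) = 0 ∩ AD · EB = -121]
   → D = (-508/109, -2311/109)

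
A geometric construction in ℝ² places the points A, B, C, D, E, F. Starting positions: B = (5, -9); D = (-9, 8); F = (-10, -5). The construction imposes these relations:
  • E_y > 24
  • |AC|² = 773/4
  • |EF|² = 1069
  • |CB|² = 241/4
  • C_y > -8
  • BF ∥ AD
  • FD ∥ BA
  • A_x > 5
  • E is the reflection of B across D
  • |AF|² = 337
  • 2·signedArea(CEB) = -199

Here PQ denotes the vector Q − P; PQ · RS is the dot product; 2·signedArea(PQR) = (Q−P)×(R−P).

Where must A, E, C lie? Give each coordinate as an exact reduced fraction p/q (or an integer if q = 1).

1. A_x = 6  [BF ∥ AD ∩ FD ∥ BA]
2. A_y = 4  [BF ∥ AD ∩ FD ∥ BA]
   → A = (6, 4)
3. E_x = -23  [E is the reflection of B across D]
4. E_y = 25  [E is the reflection of B across D]
   → E = (-23, 25)
5. C_x = -5/2  [line 34·x + 28·y + 281 = 0 ∩ |CB|² = 241/4]
6. C_y = -7  [line 34·x + 28·y + 281 = 0 ∩ |CB|² = 241/4]
   → C = (-5/2, -7)

A = (6, 4)
C = (-5/2, -7)
E = (-23, 25)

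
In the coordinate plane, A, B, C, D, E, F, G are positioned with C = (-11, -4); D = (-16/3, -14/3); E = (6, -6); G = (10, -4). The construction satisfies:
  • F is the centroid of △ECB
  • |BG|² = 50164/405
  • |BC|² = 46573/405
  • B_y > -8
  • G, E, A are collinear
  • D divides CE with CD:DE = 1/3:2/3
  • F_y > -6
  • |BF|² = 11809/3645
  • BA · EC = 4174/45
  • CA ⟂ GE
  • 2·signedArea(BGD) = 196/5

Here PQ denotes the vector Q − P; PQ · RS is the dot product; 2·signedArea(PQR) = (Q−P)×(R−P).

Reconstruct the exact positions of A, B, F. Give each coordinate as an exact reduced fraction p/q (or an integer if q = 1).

1. A_x = -34/5  [G, E, A are collinear ∩ CA ⟂ GE]
2. A_y = -62/5  [G, E, A are collinear ∩ CA ⟂ GE]
   → A = (-34/5, -62/5)
3. B_x = -32/45  [2·signedArea(BGD) = 196/5 ∩ BA · EC = 4174/45]
4. B_y = -316/45  [2·signedArea(BGD) = 196/5 ∩ BA · EC = 4174/45]
   → B = (-32/45, -316/45)
5. F_x = -257/135  [F is the centroid of △ECB]
6. F_y = -766/135  [F is the centroid of △ECB]
   → F = (-257/135, -766/135)

A = (-34/5, -62/5)
B = (-32/45, -316/45)
F = (-257/135, -766/135)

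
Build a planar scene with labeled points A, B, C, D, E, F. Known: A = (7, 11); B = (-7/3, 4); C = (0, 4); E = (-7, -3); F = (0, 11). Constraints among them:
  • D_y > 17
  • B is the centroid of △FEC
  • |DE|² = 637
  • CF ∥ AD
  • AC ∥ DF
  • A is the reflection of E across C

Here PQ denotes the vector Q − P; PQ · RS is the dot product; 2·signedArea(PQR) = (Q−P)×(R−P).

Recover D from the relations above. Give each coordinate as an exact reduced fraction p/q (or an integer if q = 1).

1. D_x = 7  [AC ∥ DF ∩ CF ∥ AD]
2. D_y = 18  [AC ∥ DF ∩ CF ∥ AD]
   → D = (7, 18)

D = (7, 18)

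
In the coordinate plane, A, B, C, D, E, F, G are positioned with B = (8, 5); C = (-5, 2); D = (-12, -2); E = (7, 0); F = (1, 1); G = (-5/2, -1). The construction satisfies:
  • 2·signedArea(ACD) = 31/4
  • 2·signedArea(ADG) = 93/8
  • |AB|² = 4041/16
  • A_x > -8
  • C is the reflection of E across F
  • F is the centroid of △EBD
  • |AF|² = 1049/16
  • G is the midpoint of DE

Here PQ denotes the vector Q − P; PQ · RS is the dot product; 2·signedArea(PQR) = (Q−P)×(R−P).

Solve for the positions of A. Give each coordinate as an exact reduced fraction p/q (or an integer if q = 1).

A = (-7, -1/4)

1. A_x = -7  [2·signedArea(ADG) = 93/8 ∩ 2·signedArea(ACD) = 31/4]
2. A_y = -1/4  [2·signedArea(ADG) = 93/8 ∩ 2·signedArea(ACD) = 31/4]
   → A = (-7, -1/4)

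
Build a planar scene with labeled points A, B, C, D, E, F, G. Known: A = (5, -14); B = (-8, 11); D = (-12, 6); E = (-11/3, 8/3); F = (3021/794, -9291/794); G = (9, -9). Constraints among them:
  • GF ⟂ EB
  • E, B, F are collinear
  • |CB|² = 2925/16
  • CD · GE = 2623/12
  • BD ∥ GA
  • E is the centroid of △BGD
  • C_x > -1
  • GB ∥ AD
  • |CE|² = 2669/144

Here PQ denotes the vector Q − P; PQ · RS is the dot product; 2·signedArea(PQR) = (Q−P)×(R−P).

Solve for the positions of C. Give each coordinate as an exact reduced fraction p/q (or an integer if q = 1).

C = (-1/2, -1/4)

1. C_x = -1/2  [line 38/3·x + -35/3·y + 41/12 = 0 ∩ |CE|² = 2669/144]
2. C_y = -1/4  [line 38/3·x + -35/3·y + 41/12 = 0 ∩ |CE|² = 2669/144]
   → C = (-1/2, -1/4)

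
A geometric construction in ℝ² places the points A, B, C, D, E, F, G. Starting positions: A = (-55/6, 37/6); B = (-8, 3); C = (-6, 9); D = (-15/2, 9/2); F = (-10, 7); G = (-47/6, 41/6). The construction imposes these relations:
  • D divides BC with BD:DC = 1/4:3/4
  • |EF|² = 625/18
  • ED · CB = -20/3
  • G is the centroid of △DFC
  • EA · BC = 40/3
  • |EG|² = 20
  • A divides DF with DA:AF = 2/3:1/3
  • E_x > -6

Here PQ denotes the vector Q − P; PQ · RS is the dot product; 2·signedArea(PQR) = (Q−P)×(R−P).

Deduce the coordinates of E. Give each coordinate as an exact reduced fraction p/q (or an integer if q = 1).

E = (-35/6, 17/6)

1. E_x = -35/6  [line -2·x + -6·y + 16/3 = 0 ∩ |EG|² = 20]
2. E_y = 17/6  [line -2·x + -6·y + 16/3 = 0 ∩ |EG|² = 20]
   → E = (-35/6, 17/6)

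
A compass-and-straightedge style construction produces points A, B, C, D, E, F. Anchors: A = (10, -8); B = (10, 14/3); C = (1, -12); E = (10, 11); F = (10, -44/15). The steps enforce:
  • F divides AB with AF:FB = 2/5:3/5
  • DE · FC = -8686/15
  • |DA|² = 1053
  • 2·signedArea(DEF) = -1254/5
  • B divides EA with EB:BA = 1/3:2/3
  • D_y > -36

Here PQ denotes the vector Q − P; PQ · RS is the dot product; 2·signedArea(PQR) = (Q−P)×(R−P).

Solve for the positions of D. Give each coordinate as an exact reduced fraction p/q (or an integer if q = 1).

1. D_x = -8  [DE · FC = -8686/15 ∩ 2·signedArea(DEF) = -1254/5]
2. D_y = -35  [DE · FC = -8686/15 ∩ 2·signedArea(DEF) = -1254/5]
   → D = (-8, -35)

D = (-8, -35)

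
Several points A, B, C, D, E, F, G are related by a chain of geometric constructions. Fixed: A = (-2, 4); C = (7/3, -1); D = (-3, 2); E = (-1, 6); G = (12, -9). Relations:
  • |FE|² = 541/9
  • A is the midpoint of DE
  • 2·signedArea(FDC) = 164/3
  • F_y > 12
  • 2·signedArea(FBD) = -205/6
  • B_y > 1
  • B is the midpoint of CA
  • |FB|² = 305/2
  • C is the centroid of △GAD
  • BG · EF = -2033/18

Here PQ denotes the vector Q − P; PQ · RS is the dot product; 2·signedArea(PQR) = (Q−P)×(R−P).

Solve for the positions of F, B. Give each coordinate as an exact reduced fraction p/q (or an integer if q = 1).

1. F_x = -13/3  [line 3·x + 16/3·y + -169/3 = 0 ∩ |FE|² = 541/9]
2. F_y = 13  [line 3·x + 16/3·y + -169/3 = 0 ∩ |FE|² = 541/9]
   → F = (-13/3, 13)
3. B_x = 1/6  [2·signedArea(FBD) = -205/6 ∩ B is the midpoint of CA]
4. B_y = 3/2  [2·signedArea(FBD) = -205/6 ∩ B is the midpoint of CA]
   → B = (1/6, 3/2)

B = (1/6, 3/2)
F = (-13/3, 13)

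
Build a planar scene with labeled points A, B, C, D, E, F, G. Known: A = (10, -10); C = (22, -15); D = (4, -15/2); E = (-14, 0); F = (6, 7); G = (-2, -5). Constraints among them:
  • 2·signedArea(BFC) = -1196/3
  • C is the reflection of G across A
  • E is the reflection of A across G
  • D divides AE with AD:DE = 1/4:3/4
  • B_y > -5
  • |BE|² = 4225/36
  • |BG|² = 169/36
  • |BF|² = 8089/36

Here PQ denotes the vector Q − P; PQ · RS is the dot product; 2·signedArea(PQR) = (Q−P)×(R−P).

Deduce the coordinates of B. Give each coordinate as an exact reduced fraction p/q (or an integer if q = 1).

1. B_x = -4  [line 22·x + 16·y + 464/3 = 0 ∩ |BG|² = 169/36]
2. B_y = -25/6  [line 22·x + 16·y + 464/3 = 0 ∩ |BG|² = 169/36]
   → B = (-4, -25/6)

B = (-4, -25/6)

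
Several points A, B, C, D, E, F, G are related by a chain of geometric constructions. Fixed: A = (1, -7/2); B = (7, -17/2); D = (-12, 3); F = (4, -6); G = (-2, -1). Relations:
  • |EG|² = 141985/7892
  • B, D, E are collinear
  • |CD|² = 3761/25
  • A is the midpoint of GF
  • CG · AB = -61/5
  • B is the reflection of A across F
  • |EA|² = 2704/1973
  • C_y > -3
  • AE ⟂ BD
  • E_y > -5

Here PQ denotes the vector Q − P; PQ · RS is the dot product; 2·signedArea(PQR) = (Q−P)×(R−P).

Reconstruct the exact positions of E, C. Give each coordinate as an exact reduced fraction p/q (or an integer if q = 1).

C = (-4/5, -2)
E = (777/1973, -17763/3946)

1. E_x = 777/1973  [B, D, E are collinear ∩ AE ⟂ BD]
2. E_y = -17763/3946  [B, D, E are collinear ∩ AE ⟂ BD]
   → E = (777/1973, -17763/3946)
3. C_x = -4/5  [line -6·x + 5·y + 26/5 = 0 ∩ |CD|² = 3761/25]
4. C_y = -2  [line -6·x + 5·y + 26/5 = 0 ∩ |CD|² = 3761/25]
   → C = (-4/5, -2)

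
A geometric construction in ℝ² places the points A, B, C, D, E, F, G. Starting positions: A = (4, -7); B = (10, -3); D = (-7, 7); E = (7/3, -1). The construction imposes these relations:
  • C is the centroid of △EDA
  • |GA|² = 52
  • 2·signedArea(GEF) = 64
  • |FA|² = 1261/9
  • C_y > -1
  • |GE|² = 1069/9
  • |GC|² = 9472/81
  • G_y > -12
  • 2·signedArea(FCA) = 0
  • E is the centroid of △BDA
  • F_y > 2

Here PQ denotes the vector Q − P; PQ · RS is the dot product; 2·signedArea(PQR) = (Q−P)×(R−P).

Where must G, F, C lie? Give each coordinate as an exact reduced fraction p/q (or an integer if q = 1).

C = (-2/9, -1/3)
F = (-7/3, 3)
G = (-2, -11)

1. C_x = -2/9  [C is the centroid of △EDA]
2. C_y = -1/3  [C is the centroid of △EDA]
   → C = (-2/9, -1/3)
3. F_x = -7/3  [line 20/3·x + 38/9·y + 26/9 = 0 ∩ |FA|² = 1261/9]
4. F_y = 3  [line 20/3·x + 38/9·y + 26/9 = 0 ∩ |FA|² = 1261/9]
   → F = (-7/3, 3)
5. G_x = -2  [line -4·x + -14/3·y + -178/3 = 0 ∩ |GA|² = 52]
6. G_y = -11  [line -4·x + -14/3·y + -178/3 = 0 ∩ |GA|² = 52]
   → G = (-2, -11)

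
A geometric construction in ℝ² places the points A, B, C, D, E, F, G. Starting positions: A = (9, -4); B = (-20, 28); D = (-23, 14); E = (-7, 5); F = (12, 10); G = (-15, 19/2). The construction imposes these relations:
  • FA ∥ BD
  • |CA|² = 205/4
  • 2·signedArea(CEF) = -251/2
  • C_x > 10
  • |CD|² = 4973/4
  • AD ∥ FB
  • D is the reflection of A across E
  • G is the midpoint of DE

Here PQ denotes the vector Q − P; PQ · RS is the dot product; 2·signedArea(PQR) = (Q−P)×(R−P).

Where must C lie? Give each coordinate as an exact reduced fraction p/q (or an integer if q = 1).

1. C_x = 21/2  [line -5·x + 19·y + -9/2 = 0 ∩ |CA|² = 205/4]
2. C_y = 3  [line -5·x + 19·y + -9/2 = 0 ∩ |CA|² = 205/4]
   → C = (21/2, 3)

C = (21/2, 3)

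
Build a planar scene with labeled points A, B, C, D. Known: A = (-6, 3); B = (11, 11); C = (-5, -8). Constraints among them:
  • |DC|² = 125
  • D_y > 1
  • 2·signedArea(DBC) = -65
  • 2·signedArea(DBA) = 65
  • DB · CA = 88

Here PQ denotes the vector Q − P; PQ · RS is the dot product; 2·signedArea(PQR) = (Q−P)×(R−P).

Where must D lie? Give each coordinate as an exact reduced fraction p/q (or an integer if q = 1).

1. D_x = 0  [2·signedArea(DBA) = 65 ∩ 2·signedArea(DBC) = -65]
2. D_y = 2  [2·signedArea(DBA) = 65 ∩ 2·signedArea(DBC) = -65]
   → D = (0, 2)

D = (0, 2)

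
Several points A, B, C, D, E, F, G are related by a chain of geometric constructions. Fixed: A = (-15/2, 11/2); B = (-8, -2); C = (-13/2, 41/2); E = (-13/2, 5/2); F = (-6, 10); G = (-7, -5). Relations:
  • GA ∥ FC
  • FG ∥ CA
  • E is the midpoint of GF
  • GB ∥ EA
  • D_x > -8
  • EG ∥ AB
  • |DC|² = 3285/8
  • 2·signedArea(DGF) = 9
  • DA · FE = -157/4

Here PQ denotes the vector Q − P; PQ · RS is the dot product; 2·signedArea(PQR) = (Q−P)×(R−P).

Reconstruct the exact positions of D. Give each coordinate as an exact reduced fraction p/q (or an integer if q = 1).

1. D_x = -29/4  [DA · FE = -157/4 ∩ 2·signedArea(DGF) = 9]
2. D_y = 1/4  [DA · FE = -157/4 ∩ 2·signedArea(DGF) = 9]
   → D = (-29/4, 1/4)

D = (-29/4, 1/4)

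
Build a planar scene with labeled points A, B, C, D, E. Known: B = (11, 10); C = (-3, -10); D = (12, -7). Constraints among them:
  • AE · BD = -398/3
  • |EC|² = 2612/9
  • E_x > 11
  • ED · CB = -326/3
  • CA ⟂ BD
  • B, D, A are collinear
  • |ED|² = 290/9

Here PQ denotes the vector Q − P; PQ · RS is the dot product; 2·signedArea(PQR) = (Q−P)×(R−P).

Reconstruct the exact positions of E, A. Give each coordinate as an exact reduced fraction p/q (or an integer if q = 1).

1. E_x = 35/3  [line -14·x + -20·y + 410/3 = 0 ∩ |EC|² = 2612/9]
2. E_y = -4/3  [line -14·x + -20·y + 410/3 = 0 ∩ |EC|² = 2612/9]
   → E = (35/3, -4/3)
3. A_x = 1758/145  [B, D, A are collinear ∩ CA ⟂ BD]
4. A_y = -1321/145  [B, D, A are collinear ∩ CA ⟂ BD]
   → A = (1758/145, -1321/145)

A = (1758/145, -1321/145)
E = (35/3, -4/3)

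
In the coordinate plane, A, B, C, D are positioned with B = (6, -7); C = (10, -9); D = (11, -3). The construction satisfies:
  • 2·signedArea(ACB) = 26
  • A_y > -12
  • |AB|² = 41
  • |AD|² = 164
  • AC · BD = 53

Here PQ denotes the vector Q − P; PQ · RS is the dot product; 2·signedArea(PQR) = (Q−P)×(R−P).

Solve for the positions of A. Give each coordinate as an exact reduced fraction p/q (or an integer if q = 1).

1. A_x = 1  [2·signedArea(ACB) = 26 ∩ AC · BD = 53]
2. A_y = -11  [2·signedArea(ACB) = 26 ∩ AC · BD = 53]
   → A = (1, -11)

A = (1, -11)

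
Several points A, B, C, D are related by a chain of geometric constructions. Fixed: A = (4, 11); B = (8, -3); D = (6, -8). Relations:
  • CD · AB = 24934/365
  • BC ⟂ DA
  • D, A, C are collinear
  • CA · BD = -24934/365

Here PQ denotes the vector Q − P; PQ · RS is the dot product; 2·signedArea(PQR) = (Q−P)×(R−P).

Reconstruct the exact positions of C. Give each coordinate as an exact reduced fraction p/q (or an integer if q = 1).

1. C_x = 2008/365  [D, A, C are collinear ∩ BC ⟂ DA]
2. C_y = -1191/365  [D, A, C are collinear ∩ BC ⟂ DA]
   → C = (2008/365, -1191/365)

C = (2008/365, -1191/365)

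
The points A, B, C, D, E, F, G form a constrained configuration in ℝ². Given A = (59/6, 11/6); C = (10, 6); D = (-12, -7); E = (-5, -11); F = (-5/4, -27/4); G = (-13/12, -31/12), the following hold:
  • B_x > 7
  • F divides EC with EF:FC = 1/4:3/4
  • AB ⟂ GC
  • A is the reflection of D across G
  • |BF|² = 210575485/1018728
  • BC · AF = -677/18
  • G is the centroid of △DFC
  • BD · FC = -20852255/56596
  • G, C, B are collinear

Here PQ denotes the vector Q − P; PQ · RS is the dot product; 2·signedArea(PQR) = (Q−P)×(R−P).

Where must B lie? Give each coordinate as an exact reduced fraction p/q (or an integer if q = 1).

1. B_x = 334429/42447  [G, C, B are collinear ∩ AB ⟂ GC]
2. B_y = 184951/42447  [G, C, B are collinear ∩ AB ⟂ GC]
   → B = (334429/42447, 184951/42447)

B = (334429/42447, 184951/42447)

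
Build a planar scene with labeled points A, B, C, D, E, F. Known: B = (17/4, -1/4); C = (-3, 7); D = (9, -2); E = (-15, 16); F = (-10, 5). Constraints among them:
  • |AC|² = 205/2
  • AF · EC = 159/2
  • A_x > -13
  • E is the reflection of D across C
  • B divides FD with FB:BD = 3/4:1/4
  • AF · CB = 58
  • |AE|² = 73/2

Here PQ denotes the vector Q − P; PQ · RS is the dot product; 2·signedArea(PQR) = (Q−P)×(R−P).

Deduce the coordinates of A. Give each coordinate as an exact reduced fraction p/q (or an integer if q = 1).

1. A_x = -25/2  [AF · EC = 159/2 ∩ AF · CB = 58]
2. A_y = 21/2  [AF · EC = 159/2 ∩ AF · CB = 58]
   → A = (-25/2, 21/2)

A = (-25/2, 21/2)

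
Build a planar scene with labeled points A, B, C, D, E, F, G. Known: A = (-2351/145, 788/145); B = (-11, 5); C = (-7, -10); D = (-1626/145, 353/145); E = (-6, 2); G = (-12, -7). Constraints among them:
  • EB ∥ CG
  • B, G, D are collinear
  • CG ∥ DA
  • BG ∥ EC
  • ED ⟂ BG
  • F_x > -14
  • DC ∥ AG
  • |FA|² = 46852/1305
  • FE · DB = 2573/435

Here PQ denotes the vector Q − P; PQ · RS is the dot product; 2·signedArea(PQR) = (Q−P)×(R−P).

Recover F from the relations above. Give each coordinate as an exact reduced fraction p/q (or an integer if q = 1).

1. F_x = -5717/435  [line -31/145·x + -372/145·y + -31/15 = 0 ∩ |FA|² = 46852/1305]
2. F_y = 42/145  [line -31/145·x + -372/145·y + -31/15 = 0 ∩ |FA|² = 46852/1305]
   → F = (-5717/435, 42/145)

F = (-5717/435, 42/145)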